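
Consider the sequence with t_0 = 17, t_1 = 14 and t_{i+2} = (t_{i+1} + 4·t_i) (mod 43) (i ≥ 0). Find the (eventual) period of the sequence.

42

We have t_0 = 17; t_1 = 14; t_2 = 39; t_3 = 9; t_4 = 36; t_5 = 29; t_6 = 1; t_7 = 31; t_8 = 35; t_9 = 30; t_{10} = 41; t_{11} = 32; t_{12} = 24; t_{13} = 23; t_{14} = 33; t_{15} = 39; t_{16} = 42; t_{17} = 26; t_{18} = 22; t_{19} = 40; t_{20} = 42; t_{21} = 30; t_{22} = 26; t_{23} = 17; t_{24} = 35; t_{25} = 17; t_{26} = 28; t_{27} = 10; t_{28} = 36; t_{29} = 33; t_{30} = 5; t_{31} = 8; t_{32} = 28; t_{33} = 17; t_{34} = 0; t_{35} = 25; t_{36} = 25; t_{37} = 39; t_{38} = 10; t_{39} = 37; t_{40} = 34; t_{41} = 10; t_{42} = 17; t_{43} = 14.
The sequence repeats with period 42.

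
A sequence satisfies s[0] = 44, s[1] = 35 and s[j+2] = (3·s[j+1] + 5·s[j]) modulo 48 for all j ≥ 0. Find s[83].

43

We have s[0] = 44,  s[1] = 35,  s[2] = 37,  s[3] = 46,  s[4] = 35,  s[5] = 47,  s[6] = 28,  s[7] = 31,  s[8] = 41,  s[9] = 38,  s[10] = 31,  s[11] = 43,  s[12] = 44,  s[13] = 11,  s[14] = 13,  s[15] = 46,  s[16] = 11,  s[17] = 23,  s[18] = 28,  s[19] = 7,  s[20] = 17,  s[21] = 38,  s[22] = 7,  s[23] = 19,  s[24] = 44,  s[25] = 35.
The sequence repeats with period 24.
(83 - 0) mod 24 = 11, so s[83] = s[11] = 43.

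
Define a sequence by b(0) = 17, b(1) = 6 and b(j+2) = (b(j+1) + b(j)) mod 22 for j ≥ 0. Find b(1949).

11

Listing terms: b(0) = 17, b(1) = 6, b(2) = 1, b(3) = 7, b(4) = 8, b(5) = 15, b(6) = 1, b(7) = 16, b(8) = 17, b(9) = 11, b(10) = 6, b(11) = 17, b(12) = 1, b(13) = 18, b(14) = 19, b(15) = 15, b(16) = 12, b(17) = 5, b(18) = 17, b(19) = 0, b(20) = 17, b(21) = 17, b(22) = 12, b(23) = 7, b(24) = 19, b(25) = 4, b(26) = 1, b(27) = 5, b(28) = 6, b(29) = 11, b(30) = 17, b(31) = 6.
The sequence repeats with period 30.
(1949 - 0) mod 30 = 29, so b(1949) = b(29) = 11.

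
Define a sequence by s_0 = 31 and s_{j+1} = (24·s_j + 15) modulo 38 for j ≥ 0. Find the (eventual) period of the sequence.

Computing terms: s_0 = 31,  s_1 = 37,  s_2 = 29,  s_3 = 27,  s_4 = 17,  s_5 = 5,  s_6 = 21,  s_7 = 25,  s_8 = 7,  s_9 = 31.
The sequence repeats with period 9.

9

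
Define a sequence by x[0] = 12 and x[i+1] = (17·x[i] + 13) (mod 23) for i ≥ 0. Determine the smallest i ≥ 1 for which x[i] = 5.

17

Listing terms: x[0] = 12, x[1] = 10, x[2] = 22, x[3] = 19, x[4] = 14, x[5] = 21, x[6] = 2, x[7] = 1, x[8] = 7, x[9] = 17, x[10] = 3, x[11] = 18, x[12] = 20, x[13] = 8, x[14] = 11, x[15] = 16, x[16] = 9, x[17] = 5, x[18] = 6, x[19] = 0, x[20] = 13, x[21] = 4, x[22] = 12.
The sequence repeats with period 22.
The value 5 first appears (with i ≥ 1) at x[17].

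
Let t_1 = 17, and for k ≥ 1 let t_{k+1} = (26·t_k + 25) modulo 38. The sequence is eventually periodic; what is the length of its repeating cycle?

3

We have t_1 = 17,  t_2 = 11,  t_3 = 7,  t_4 = 17.
Since t_4 = t_1 = 17, the sequence is periodic with period 3.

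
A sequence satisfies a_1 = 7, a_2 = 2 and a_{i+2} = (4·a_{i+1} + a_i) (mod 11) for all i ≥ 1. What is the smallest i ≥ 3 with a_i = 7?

Computing terms: a_1 = 7, a_2 = 2, a_3 = 4, a_4 = 7, a_5 = 10, a_6 = 3, a_7 = 0, a_8 = 3, a_9 = 1, a_{10} = 7, a_{11} = 7, a_{12} = 2.
Since (a_{11}, a_{12}) = (a_1, a_2) = (7, 2) (two consecutive terms determine the rest), the sequence is periodic with period 10.
The value 7 first appears (with i ≥ 3) at a_4.

4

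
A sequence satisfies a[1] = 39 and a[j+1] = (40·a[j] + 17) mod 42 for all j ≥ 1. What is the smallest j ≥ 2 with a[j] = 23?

We have a[1] = 39; a[2] = 23; a[3] = 13; a[4] = 33; a[5] = 35; a[6] = 31; a[7] = 39.
Since a[7] = a[1] = 39, the sequence is periodic with period 6.
The value 23 first appears (with j ≥ 2) at a[2].

2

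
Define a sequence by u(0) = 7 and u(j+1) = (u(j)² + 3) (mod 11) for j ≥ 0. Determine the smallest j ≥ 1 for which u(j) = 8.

1

We have u(0) = 7, u(1) = 8, u(2) = 1, u(3) = 4, u(4) = 8.
Since u(4) = u(1) = 8, the sequence is eventually periodic: after a pre-period of length 1 it cycles with period 3.
The value 8 first appears (with j ≥ 1) at u(1).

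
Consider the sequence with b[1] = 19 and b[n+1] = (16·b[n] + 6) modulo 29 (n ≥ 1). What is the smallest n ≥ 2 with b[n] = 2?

Computing terms: b[1] = 19,  b[2] = 20,  b[3] = 7,  b[4] = 2,  b[5] = 9,  b[6] = 5,  b[7] = 28,  b[8] = 19.
Since b[8] = b[1] = 19, the sequence is periodic with period 7.
The value 2 first appears (with n ≥ 2) at b[4].

4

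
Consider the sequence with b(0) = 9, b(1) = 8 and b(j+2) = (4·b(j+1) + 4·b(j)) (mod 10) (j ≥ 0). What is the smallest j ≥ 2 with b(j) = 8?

2

b(0) = 9,  b(1) = 8,  b(2) = 8,  b(3) = 4,  b(4) = 8,  b(5) = 8.
Since (b(4), b(5)) = (b(1), b(2)) = (8, 8) (two consecutive terms determine the rest), the sequence is eventually periodic: after a pre-period of length 1 it cycles with period 3.
The value 8 first appears (with j ≥ 2) at b(2).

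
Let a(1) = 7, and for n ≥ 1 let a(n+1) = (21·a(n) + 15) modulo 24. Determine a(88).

Listing terms: a(1) = 7, a(2) = 18, a(3) = 9, a(4) = 12, a(5) = 3, a(6) = 6, a(7) = 21, a(8) = 0, a(9) = 15, a(10) = 18.
Since a(10) = a(2) = 18, the sequence is eventually periodic: after a pre-period of length 1 it cycles with period 8.
For n ≥ 2, a(n) depends only on (n - 2) mod 8. (88 - 2) mod 8 = 6, so a(88) = a(8) = 0.

0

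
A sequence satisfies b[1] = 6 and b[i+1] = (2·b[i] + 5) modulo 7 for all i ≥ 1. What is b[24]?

Listing terms: b[1] = 6,  b[2] = 3,  b[3] = 4,  b[4] = 6.
The sequence repeats with period 3.
So b[24] = b[1 + ((24-1) mod 3)] = b[3] = 4.

4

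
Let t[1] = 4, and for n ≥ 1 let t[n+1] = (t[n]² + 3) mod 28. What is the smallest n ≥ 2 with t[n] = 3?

4

Computing terms: t[1] = 4,  t[2] = 19,  t[3] = 0,  t[4] = 3,  t[5] = 12,  t[6] = 7,  t[7] = 24,  t[8] = 19.
Since t[8] = t[2] = 19, the sequence is eventually periodic: after a pre-period of length 1 it cycles with period 6.
The value 3 first appears (with n ≥ 2) at t[4].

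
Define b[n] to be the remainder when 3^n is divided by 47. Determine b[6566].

4

Computing terms: b[0] = 1; b[1] = 3; b[2] = 9; b[3] = 27; b[4] = 34; b[5] = 8; b[6] = 24; b[7] = 25; b[8] = 28; b[9] = 37; b[10] = 17; b[11] = 4; b[12] = 12; b[13] = 36; b[14] = 14; b[15] = 42; b[16] = 32; b[17] = 2; b[18] = 6; b[19] = 18; b[20] = 7; b[21] = 21; b[22] = 16; b[23] = 1.
Since b[23] = b[0] = 1, the sequence is periodic with period 23.
So b[6566] = b[0 + ((6566-0) mod 23)] = b[11] = 4.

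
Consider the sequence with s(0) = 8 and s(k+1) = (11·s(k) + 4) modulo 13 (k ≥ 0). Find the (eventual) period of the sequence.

12

We have s(0) = 8,  s(1) = 1,  s(2) = 2,  s(3) = 0,  s(4) = 4,  s(5) = 9,  s(6) = 12,  s(7) = 6,  s(8) = 5,  s(9) = 7,  s(10) = 3,  s(11) = 11,  s(12) = 8.
Since s(12) = s(0) = 8, the sequence is periodic with period 12.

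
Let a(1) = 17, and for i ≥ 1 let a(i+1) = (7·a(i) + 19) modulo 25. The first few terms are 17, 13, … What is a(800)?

14

Computing terms: a(1) = 17, a(2) = 13, a(3) = 10, a(4) = 14, a(5) = 17.
Since a(5) = a(1) = 17, the sequence is periodic with period 4.
(800 - 1) mod 4 = 3, so a(800) = a(4) = 14.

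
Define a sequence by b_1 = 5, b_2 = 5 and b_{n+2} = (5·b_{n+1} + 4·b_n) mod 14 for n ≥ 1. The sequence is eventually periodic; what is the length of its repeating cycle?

48

b_1 = 5; b_2 = 5; b_3 = 3; b_4 = 7; b_5 = 5; b_6 = 11; b_7 = 5; b_8 = 13; b_9 = 1; b_{10} = 1; b_{11} = 9; b_{12} = 7; b_{13} = 1; b_{14} = 5; b_{15} = 1; b_{16} = 11; b_{17} = 3; b_{18} = 3; b_{19} = 13; b_{20} = 7; b_{21} = 3; b_{22} = 1; b_{23} = 3; b_{24} = 5; b_{25} = 9; b_{26} = 9; b_{27} = 11; b_{28} = 7; b_{29} = 9; b_{30} = 3; b_{31} = 9; b_{32} = 1; b_{33} = 13; b_{34} = 13; b_{35} = 5; b_{36} = 7; b_{37} = 13; b_{38} = 9; b_{39} = 13; b_{40} = 3; b_{41} = 11; b_{42} = 11; b_{43} = 1; b_{44} = 7; b_{45} = 11; b_{46} = 13; b_{47} = 11; b_{48} = 9; b_{49} = 5; b_{50} = 5.
The sequence repeats with period 48.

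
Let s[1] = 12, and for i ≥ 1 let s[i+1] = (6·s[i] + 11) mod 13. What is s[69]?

4

Listing terms: s[1] = 12; s[2] = 5; s[3] = 2; s[4] = 10; s[5] = 6; s[6] = 8; s[7] = 7; s[8] = 1; s[9] = 4; s[10] = 9; s[11] = 0; s[12] = 11; s[13] = 12.
Since s[13] = s[1] = 12, the sequence is periodic with period 12.
(69 - 1) mod 12 = 8, so s[69] = s[9] = 4.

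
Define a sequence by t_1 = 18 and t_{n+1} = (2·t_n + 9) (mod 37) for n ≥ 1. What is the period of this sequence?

We have t_1 = 18; t_2 = 8; t_3 = 25; t_4 = 22; t_5 = 16; t_6 = 4; t_7 = 17; t_8 = 6; t_9 = 21; t_{10} = 14; t_{11} = 0; t_{12} = 9; t_{13} = 27; t_{14} = 26; t_{15} = 24; t_{16} = 20; t_{17} = 12; t_{18} = 33; t_{19} = 1; t_{20} = 11; t_{21} = 31; t_{22} = 34; t_{23} = 3; t_{24} = 15; t_{25} = 2; t_{26} = 13; t_{27} = 35; t_{28} = 5; t_{29} = 19; t_{30} = 10; t_{31} = 29; t_{32} = 30; t_{33} = 32; t_{34} = 36; t_{35} = 7; t_{36} = 23; t_{37} = 18.
The sequence repeats with period 36.

36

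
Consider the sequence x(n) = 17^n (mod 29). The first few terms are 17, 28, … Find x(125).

We have x(1) = 17,  x(2) = 28,  x(3) = 12,  x(4) = 1,  x(5) = 17.
The sequence repeats with period 4.
So x(125) = x(1 + ((125-1) mod 4)) = x(1) = 17.

17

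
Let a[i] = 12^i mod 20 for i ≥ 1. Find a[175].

8

Listing terms: a[1] = 12; a[2] = 4; a[3] = 8; a[4] = 16; a[5] = 12.
Since a[5] = a[1] = 12, the sequence is periodic with period 4.
So a[175] = a[1 + ((175-1) mod 4)] = a[3] = 8.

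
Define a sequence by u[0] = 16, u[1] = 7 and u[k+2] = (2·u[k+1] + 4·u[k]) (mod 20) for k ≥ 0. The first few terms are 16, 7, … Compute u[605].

16

u[0] = 16,  u[1] = 7,  u[2] = 18,  u[3] = 4,  u[4] = 0,  u[5] = 16,  u[6] = 12,  u[7] = 8,  u[8] = 4,  u[9] = 0.
Since (u[8], u[9]) = (u[3], u[4]) = (4, 0) (two consecutive terms determine the rest), the sequence is eventually periodic: after a pre-period of length 3 it cycles with period 5.
For k ≥ 3, u[k] depends only on (k - 3) mod 5. (605 - 3) mod 5 = 2, so u[605] = u[5] = 16.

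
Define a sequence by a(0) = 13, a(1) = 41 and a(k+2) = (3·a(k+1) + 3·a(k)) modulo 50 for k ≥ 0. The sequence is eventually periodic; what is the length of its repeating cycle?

12

We have a(0) = 13,  a(1) = 41,  a(2) = 12,  a(3) = 9,  a(4) = 13,  a(5) = 16,  a(6) = 37,  a(7) = 9,  a(8) = 38,  a(9) = 41,  a(10) = 37,  a(11) = 34,  a(12) = 13,  a(13) = 41.
The sequence repeats with period 12.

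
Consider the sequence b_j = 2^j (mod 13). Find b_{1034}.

4

b_1 = 2; b_2 = 4; b_3 = 8; b_4 = 3; b_5 = 6; b_6 = 12; b_7 = 11; b_8 = 9; b_9 = 5; b_{10} = 10; b_{11} = 7; b_{12} = 1; b_{13} = 2.
The sequence repeats with period 12.
(1034 - 1) mod 12 = 1, so b_{1034} = b_2 = 4.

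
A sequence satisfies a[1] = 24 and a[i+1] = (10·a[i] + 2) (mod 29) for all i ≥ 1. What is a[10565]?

6

We have a[1] = 24, a[2] = 10, a[3] = 15, a[4] = 7, a[5] = 14, a[6] = 26, a[7] = 1, a[8] = 12, a[9] = 6, a[10] = 4, a[11] = 13, a[12] = 16, a[13] = 17, a[14] = 27, a[15] = 11, a[16] = 25, a[17] = 20, a[18] = 28, a[19] = 21, a[20] = 9, a[21] = 5, a[22] = 23, a[23] = 0, a[24] = 2, a[25] = 22, a[26] = 19, a[27] = 18, a[28] = 8, a[29] = 24.
Since a[29] = a[1] = 24, the sequence is periodic with period 28.
So a[10565] = a[1 + ((10565-1) mod 28)] = a[9] = 6.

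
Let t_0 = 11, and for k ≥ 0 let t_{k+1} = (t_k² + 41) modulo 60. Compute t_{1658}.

5

Computing terms: t_0 = 11; t_1 = 42; t_2 = 5; t_3 = 6; t_4 = 17; t_5 = 30; t_6 = 41; t_7 = 42.
Since t_7 = t_1 = 42, the sequence is eventually periodic: after a pre-period of length 1 it cycles with period 6.
For k ≥ 1, t_k depends only on (k - 1) mod 6. (1658 - 1) mod 6 = 1, so t_{1658} = t_2 = 5.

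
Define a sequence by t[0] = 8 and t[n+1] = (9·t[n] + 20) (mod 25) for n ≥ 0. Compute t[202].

23

We have t[0] = 8,  t[1] = 17,  t[2] = 23,  t[3] = 2,  t[4] = 13,  t[5] = 12,  t[6] = 3,  t[7] = 22,  t[8] = 18,  t[9] = 7,  t[10] = 8.
Since t[10] = t[0] = 8, the sequence is periodic with period 10.
So t[202] = t[0 + ((202-0) mod 10)] = t[2] = 23.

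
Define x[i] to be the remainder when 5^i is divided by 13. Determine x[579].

8

Computing terms: x[1] = 5,  x[2] = 12,  x[3] = 8,  x[4] = 1,  x[5] = 5.
Since x[5] = x[1] = 5, the sequence is periodic with period 4.
(579 - 1) mod 4 = 2, so x[579] = x[3] = 8.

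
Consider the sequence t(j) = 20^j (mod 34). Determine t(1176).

Listing terms: t(1) = 20,  t(2) = 26,  t(3) = 10,  t(4) = 30,  t(5) = 22,  t(6) = 32,  t(7) = 28,  t(8) = 16,  t(9) = 14,  t(10) = 8,  t(11) = 24,  t(12) = 4,  t(13) = 12,  t(14) = 2,  t(15) = 6,  t(16) = 18,  t(17) = 20.
Since t(17) = t(1) = 20, the sequence is periodic with period 16.
So t(1176) = t(1 + ((1176-1) mod 16)) = t(8) = 16.

16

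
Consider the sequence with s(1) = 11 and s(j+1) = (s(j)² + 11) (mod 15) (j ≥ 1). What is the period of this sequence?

6

We have s(1) = 11,  s(2) = 12,  s(3) = 5,  s(4) = 6,  s(5) = 2,  s(6) = 0,  s(7) = 11.
The sequence repeats with period 6.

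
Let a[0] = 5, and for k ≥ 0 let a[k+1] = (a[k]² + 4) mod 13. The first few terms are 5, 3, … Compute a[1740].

a[0] = 5, a[1] = 3, a[2] = 0, a[3] = 4, a[4] = 7, a[5] = 1, a[6] = 5.
The sequence repeats with period 6.
So a[1740] = a[0 + ((1740-0) mod 6)] = a[0] = 5.

5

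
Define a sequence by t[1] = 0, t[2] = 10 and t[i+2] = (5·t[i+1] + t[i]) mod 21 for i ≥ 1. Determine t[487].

7

We have t[1] = 0, t[2] = 10, t[3] = 8, t[4] = 8, t[5] = 6, t[6] = 17, t[7] = 7, t[8] = 10, t[9] = 15, t[10] = 1, t[11] = 20, t[12] = 17, t[13] = 0, t[14] = 17, t[15] = 1, t[16] = 1, t[17] = 6, t[18] = 10, t[19] = 14, t[20] = 17, t[21] = 15, t[22] = 8, t[23] = 13, t[24] = 10, t[25] = 0, t[26] = 10.
The sequence repeats with period 24.
So t[487] = t[1 + ((487-1) mod 24)] = t[7] = 7.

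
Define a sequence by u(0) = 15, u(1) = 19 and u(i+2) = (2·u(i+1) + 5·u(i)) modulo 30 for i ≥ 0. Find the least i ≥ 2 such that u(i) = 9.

Computing terms: u(0) = 15,  u(1) = 19,  u(2) = 23,  u(3) = 21,  u(4) = 7,  u(5) = 29,  u(6) = 3,  u(7) = 1,  u(8) = 17,  u(9) = 9,  u(10) = 13,  u(11) = 11,  u(12) = 27,  u(13) = 19,  u(14) = 23.
Since (u(13), u(14)) = (u(1), u(2)) = (19, 23) (two consecutive terms determine the rest), the sequence is eventually periodic: after a pre-period of length 1 it cycles with period 12.
The value 9 first appears (with i ≥ 2) at u(9).

9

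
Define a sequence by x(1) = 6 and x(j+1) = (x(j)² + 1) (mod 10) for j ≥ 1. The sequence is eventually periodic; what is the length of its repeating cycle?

We have x(1) = 6, x(2) = 7, x(3) = 0, x(4) = 1, x(5) = 2, x(6) = 5, x(7) = 6.
The sequence repeats with period 6.

6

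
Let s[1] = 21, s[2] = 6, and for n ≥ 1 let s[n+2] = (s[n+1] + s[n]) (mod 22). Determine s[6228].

We have s[1] = 21, s[2] = 6, s[3] = 5, s[4] = 11, s[5] = 16, s[6] = 5, s[7] = 21, s[8] = 4, s[9] = 3, s[10] = 7, s[11] = 10, s[12] = 17, s[13] = 5, s[14] = 0, s[15] = 5, s[16] = 5, s[17] = 10, s[18] = 15, s[19] = 3, s[20] = 18, s[21] = 21, s[22] = 17, s[23] = 16, s[24] = 11, s[25] = 5, s[26] = 16, s[27] = 21, s[28] = 15, s[29] = 14, s[30] = 7, s[31] = 21, s[32] = 6.
The sequence repeats with period 30.
So s[6228] = s[1 + ((6228-1) mod 30)] = s[18] = 15.

15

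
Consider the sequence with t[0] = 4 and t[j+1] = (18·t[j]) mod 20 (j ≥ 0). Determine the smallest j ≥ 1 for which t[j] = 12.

1

Listing terms: t[0] = 4,  t[1] = 12,  t[2] = 16,  t[3] = 8,  t[4] = 4.
Since t[4] = t[0] = 4, the sequence is periodic with period 4.
The value 12 first appears (with j ≥ 1) at t[1].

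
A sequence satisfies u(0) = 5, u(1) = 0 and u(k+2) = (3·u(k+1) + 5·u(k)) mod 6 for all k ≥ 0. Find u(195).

u(0) = 5, u(1) = 0, u(2) = 1, u(3) = 3, u(4) = 2, u(5) = 3, u(6) = 1, u(7) = 0, u(8) = 5, u(9) = 3, u(10) = 4, u(11) = 3, u(12) = 5, u(13) = 0.
The sequence repeats with period 12.
So u(195) = u(0 + ((195-0) mod 12)) = u(3) = 3.

3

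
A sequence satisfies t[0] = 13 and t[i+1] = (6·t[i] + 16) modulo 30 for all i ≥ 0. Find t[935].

We have t[0] = 13; t[1] = 4; t[2] = 10; t[3] = 16; t[4] = 22; t[5] = 28; t[6] = 4.
Since t[6] = t[1] = 4, the sequence is eventually periodic: after a pre-period of length 1 it cycles with period 5.
For i ≥ 1, t[i] depends only on (i - 1) mod 5. (935 - 1) mod 5 = 4, so t[935] = t[5] = 28.

28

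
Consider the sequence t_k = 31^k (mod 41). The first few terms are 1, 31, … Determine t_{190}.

1

t_0 = 1; t_1 = 31; t_2 = 18; t_3 = 25; t_4 = 37; t_5 = 40; t_6 = 10; t_7 = 23; t_8 = 16; t_9 = 4; t_{10} = 1.
The sequence repeats with period 10.
So t_{190} = t_{0 + ((190-0) mod 10)} = t_0 = 1.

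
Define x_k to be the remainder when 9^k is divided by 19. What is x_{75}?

7

Listing terms: x_1 = 9, x_2 = 5, x_3 = 7, x_4 = 6, x_5 = 16, x_6 = 11, x_7 = 4, x_8 = 17, x_9 = 1, x_{10} = 9.
Since x_{10} = x_1 = 9, the sequence is periodic with period 9.
(75 - 1) mod 9 = 2, so x_{75} = x_3 = 7.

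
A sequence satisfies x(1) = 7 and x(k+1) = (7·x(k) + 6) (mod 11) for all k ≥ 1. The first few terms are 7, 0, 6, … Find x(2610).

8

x(1) = 7, x(2) = 0, x(3) = 6, x(4) = 4, x(5) = 1, x(6) = 2, x(7) = 9, x(8) = 3, x(9) = 5, x(10) = 8, x(11) = 7.
The sequence repeats with period 10.
So x(2610) = x(1 + ((2610-1) mod 10)) = x(10) = 8.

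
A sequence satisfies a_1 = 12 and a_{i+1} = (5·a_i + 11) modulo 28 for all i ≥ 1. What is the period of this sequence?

Computing terms: a_1 = 12; a_2 = 15; a_3 = 2; a_4 = 21; a_5 = 4; a_6 = 3; a_7 = 26; a_8 = 1; a_9 = 16; a_{10} = 7; a_{11} = 18; a_{12} = 17; a_{13} = 12.
The sequence repeats with period 12.

12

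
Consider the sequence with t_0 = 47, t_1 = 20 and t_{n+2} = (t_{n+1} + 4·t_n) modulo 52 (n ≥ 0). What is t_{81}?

Listing terms: t_0 = 47, t_1 = 20, t_2 = 0, t_3 = 28, t_4 = 28, t_5 = 36, t_6 = 44, t_7 = 32, t_8 = 0, t_9 = 24, t_{10} = 24, t_{11} = 16, t_{12} = 8, t_{13} = 20, t_{14} = 0.
Since (t_{13}, t_{14}) = (t_1, t_2) = (20, 0) (two consecutive terms determine the rest), the sequence is eventually periodic: after a pre-period of length 1 it cycles with period 12.
For n ≥ 1, t_n depends only on (n - 1) mod 12. (81 - 1) mod 12 = 8, so t_{81} = t_9 = 24.

24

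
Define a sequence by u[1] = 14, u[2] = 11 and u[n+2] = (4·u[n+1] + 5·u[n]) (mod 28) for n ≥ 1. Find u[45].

2

Computing terms: u[1] = 14; u[2] = 11; u[3] = 2; u[4] = 7; u[5] = 10; u[6] = 19; u[7] = 14; u[8] = 11.
Since (u[7], u[8]) = (u[1], u[2]) = (14, 11) (two consecutive terms determine the rest), the sequence is periodic with period 6.
So u[45] = u[1 + ((45-1) mod 6)] = u[3] = 2.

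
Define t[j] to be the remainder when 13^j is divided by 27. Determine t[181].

13

Listing terms: t[0] = 1, t[1] = 13, t[2] = 7, t[3] = 10, t[4] = 22, t[5] = 16, t[6] = 19, t[7] = 4, t[8] = 25, t[9] = 1.
Since t[9] = t[0] = 1, the sequence is periodic with period 9.
(181 - 0) mod 9 = 1, so t[181] = t[1] = 13.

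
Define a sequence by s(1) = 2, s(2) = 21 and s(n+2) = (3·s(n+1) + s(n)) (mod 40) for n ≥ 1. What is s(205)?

We have s(1) = 2, s(2) = 21, s(3) = 25, s(4) = 16, s(5) = 33, s(6) = 35, s(7) = 18, s(8) = 9, s(9) = 5, s(10) = 24, s(11) = 37, s(12) = 15, s(13) = 2, s(14) = 21.
Since (s(13), s(14)) = (s(1), s(2)) = (2, 21) (two consecutive terms determine the rest), the sequence is periodic with period 12.
(205 - 1) mod 12 = 0, so s(205) = s(1) = 2.

2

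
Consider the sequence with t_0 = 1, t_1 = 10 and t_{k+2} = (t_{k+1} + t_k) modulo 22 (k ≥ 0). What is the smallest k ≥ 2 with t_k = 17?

17

t_0 = 1; t_1 = 10; t_2 = 11; t_3 = 21; t_4 = 10; t_5 = 9; t_6 = 19; t_7 = 6; t_8 = 3; t_9 = 9; t_{10} = 12; t_{11} = 21; t_{12} = 11; t_{13} = 10; t_{14} = 21; t_{15} = 9; t_{16} = 8; t_{17} = 17; t_{18} = 3; t_{19} = 20; t_{20} = 1; t_{21} = 21; t_{22} = 0; t_{23} = 21; t_{24} = 21; t_{25} = 20; t_{26} = 19; t_{27} = 17; t_{28} = 14; t_{29} = 9; t_{30} = 1; t_{31} = 10.
Since (t_{30}, t_{31}) = (t_0, t_1) = (1, 10) (two consecutive terms determine the rest), the sequence is periodic with period 30.
The value 17 first appears (with k ≥ 2) at t_{17}.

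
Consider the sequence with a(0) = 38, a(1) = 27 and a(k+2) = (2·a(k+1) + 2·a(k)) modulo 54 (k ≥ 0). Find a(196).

48

Computing terms: a(0) = 38,  a(1) = 27,  a(2) = 22,  a(3) = 44,  a(4) = 24,  a(5) = 28,  a(6) = 50,  a(7) = 48,  a(8) = 34,  a(9) = 2,  a(10) = 18,  a(11) = 40,  a(12) = 8,  a(13) = 42,  a(14) = 46,  a(15) = 14,  a(16) = 12,  a(17) = 52,  a(18) = 20,  a(19) = 36,  a(20) = 4,  a(21) = 26,  a(22) = 6,  a(23) = 10,  a(24) = 32,  a(25) = 30,  a(26) = 16,  a(27) = 38,  a(28) = 0,  a(29) = 22,  a(30) = 44.
Since (a(29), a(30)) = (a(2), a(3)) = (22, 44) (two consecutive terms determine the rest), the sequence is eventually periodic: after a pre-period of length 2 it cycles with period 27.
For k ≥ 2, a(k) depends only on (k - 2) mod 27. (196 - 2) mod 27 = 5, so a(196) = a(7) = 48.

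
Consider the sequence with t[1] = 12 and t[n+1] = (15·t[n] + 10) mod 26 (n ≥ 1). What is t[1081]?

12

Listing terms: t[1] = 12,  t[2] = 8,  t[3] = 0,  t[4] = 10,  t[5] = 4,  t[6] = 18,  t[7] = 20,  t[8] = 24,  t[9] = 6,  t[10] = 22,  t[11] = 2,  t[12] = 14,  t[13] = 12.
The sequence repeats with period 12.
So t[1081] = t[1 + ((1081-1) mod 12)] = t[1] = 12.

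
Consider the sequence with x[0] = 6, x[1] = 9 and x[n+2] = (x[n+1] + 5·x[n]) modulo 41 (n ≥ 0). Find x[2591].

x[0] = 6,  x[1] = 9,  x[2] = 39,  x[3] = 2,  x[4] = 33,  x[5] = 2,  x[6] = 3,  x[7] = 13,  x[8] = 28,  x[9] = 11,  x[10] = 28,  x[11] = 1,  x[12] = 18,  x[13] = 23,  x[14] = 31,  x[15] = 23,  x[16] = 14,  x[17] = 6,  x[18] = 35,  x[19] = 24,  x[20] = 35,  x[21] = 32,  x[22] = 2,  x[23] = 39,  x[24] = 8,  x[25] = 39,  x[26] = 38,  x[27] = 28,  x[28] = 13,  x[29] = 30,  x[30] = 13,  x[31] = 40,  x[32] = 23,  x[33] = 18,  x[34] = 10,  x[35] = 18,  x[36] = 27,  x[37] = 35,  x[38] = 6,  x[39] = 17,  x[40] = 6,  x[41] = 9.
The sequence repeats with period 40.
(2591 - 0) mod 40 = 31, so x[2591] = x[31] = 40.

40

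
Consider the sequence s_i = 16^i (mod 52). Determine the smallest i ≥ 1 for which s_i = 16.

Computing terms: s_0 = 1; s_1 = 16; s_2 = 48; s_3 = 40; s_4 = 16.
Since s_4 = s_1 = 16, the sequence is eventually periodic: after a pre-period of length 1 it cycles with period 3.
The value 16 first appears (with i ≥ 1) at s_1.

1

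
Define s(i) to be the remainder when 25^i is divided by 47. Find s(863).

Listing terms: s(1) = 25,  s(2) = 14,  s(3) = 21,  s(4) = 8,  s(5) = 12,  s(6) = 18,  s(7) = 27,  s(8) = 17,  s(9) = 2,  s(10) = 3,  s(11) = 28,  s(12) = 42,  s(13) = 16,  s(14) = 24,  s(15) = 36,  s(16) = 7,  s(17) = 34,  s(18) = 4,  s(19) = 6,  s(20) = 9,  s(21) = 37,  s(22) = 32,  s(23) = 1,  s(24) = 25.
The sequence repeats with period 23.
So s(863) = s(1 + ((863-1) mod 23)) = s(12) = 42.

42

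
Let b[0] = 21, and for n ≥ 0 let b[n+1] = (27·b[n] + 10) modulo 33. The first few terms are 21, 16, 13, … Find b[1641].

We have b[0] = 21; b[1] = 16; b[2] = 13; b[3] = 31; b[4] = 22; b[5] = 10; b[6] = 16.
Since b[6] = b[1] = 16, the sequence is eventually periodic: after a pre-period of length 1 it cycles with period 5.
For n ≥ 1, b[n] depends only on (n - 1) mod 5. (1641 - 1) mod 5 = 0, so b[1641] = b[1] = 16.

16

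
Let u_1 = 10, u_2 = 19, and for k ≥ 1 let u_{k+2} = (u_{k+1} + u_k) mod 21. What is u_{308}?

6

Listing terms: u_1 = 10,  u_2 = 19,  u_3 = 8,  u_4 = 6,  u_5 = 14,  u_6 = 20,  u_7 = 13,  u_8 = 12,  u_9 = 4,  u_{10} = 16,  u_{11} = 20,  u_{12} = 15,  u_{13} = 14,  u_{14} = 8,  u_{15} = 1,  u_{16} = 9,  u_{17} = 10,  u_{18} = 19.
Since (u_{17}, u_{18}) = (u_1, u_2) = (10, 19) (two consecutive terms determine the rest), the sequence is periodic with period 16.
(308 - 1) mod 16 = 3, so u_{308} = u_4 = 6.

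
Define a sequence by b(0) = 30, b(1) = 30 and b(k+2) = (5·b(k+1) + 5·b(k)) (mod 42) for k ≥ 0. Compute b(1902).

18

We have b(0) = 30,  b(1) = 30,  b(2) = 6,  b(3) = 12,  b(4) = 6,  b(5) = 6,  b(6) = 18,  b(7) = 36,  b(8) = 18,  b(9) = 18,  b(10) = 12,  b(11) = 24,  b(12) = 12,  b(13) = 12,  b(14) = 36,  b(15) = 30,  b(16) = 36,  b(17) = 36,  b(18) = 24,  b(19) = 6,  b(20) = 24,  b(21) = 24,  b(22) = 30,  b(23) = 18,  b(24) = 30,  b(25) = 30.
The sequence repeats with period 24.
So b(1902) = b(0 + ((1902-0) mod 24)) = b(6) = 18.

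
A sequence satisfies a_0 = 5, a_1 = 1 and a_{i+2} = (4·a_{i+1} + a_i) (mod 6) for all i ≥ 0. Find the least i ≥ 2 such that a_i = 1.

We have a_0 = 5,  a_1 = 1,  a_2 = 3,  a_3 = 1,  a_4 = 1,  a_5 = 5,  a_6 = 3,  a_7 = 5,  a_8 = 5,  a_9 = 1.
The sequence repeats with period 8.
The value 1 first appears (with i ≥ 2) at a_3.

3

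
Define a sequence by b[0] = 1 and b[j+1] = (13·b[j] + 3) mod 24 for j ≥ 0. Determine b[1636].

b[0] = 1, b[1] = 16, b[2] = 19, b[3] = 10, b[4] = 13, b[5] = 4, b[6] = 7, b[7] = 22, b[8] = 1.
Since b[8] = b[0] = 1, the sequence is periodic with period 8.
So b[1636] = b[0 + ((1636-0) mod 8)] = b[4] = 13.

13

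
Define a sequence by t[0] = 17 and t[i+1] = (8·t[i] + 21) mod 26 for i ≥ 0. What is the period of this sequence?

4

We have t[0] = 17; t[1] = 1; t[2] = 3; t[3] = 19; t[4] = 17.
The sequence repeats with period 4.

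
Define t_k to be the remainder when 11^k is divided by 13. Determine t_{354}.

12

Computing terms: t_0 = 1, t_1 = 11, t_2 = 4, t_3 = 5, t_4 = 3, t_5 = 7, t_6 = 12, t_7 = 2, t_8 = 9, t_9 = 8, t_{10} = 10, t_{11} = 6, t_{12} = 1.
The sequence repeats with period 12.
So t_{354} = t_{0 + ((354-0) mod 12)} = t_6 = 12.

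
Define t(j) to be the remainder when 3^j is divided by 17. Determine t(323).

10

We have t(1) = 3,  t(2) = 9,  t(3) = 10,  t(4) = 13,  t(5) = 5,  t(6) = 15,  t(7) = 11,  t(8) = 16,  t(9) = 14,  t(10) = 8,  t(11) = 7,  t(12) = 4,  t(13) = 12,  t(14) = 2,  t(15) = 6,  t(16) = 1,  t(17) = 3.
The sequence repeats with period 16.
So t(323) = t(1 + ((323-1) mod 16)) = t(3) = 10.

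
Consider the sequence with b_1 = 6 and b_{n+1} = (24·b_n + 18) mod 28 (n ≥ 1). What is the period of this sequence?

Listing terms: b_1 = 6; b_2 = 22; b_3 = 14; b_4 = 18; b_5 = 2; b_6 = 10; b_7 = 6.
Since b_7 = b_1 = 6, the sequence is periodic with period 6.

6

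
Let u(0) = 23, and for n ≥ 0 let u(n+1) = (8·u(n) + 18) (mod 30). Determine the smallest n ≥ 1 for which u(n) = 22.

1

Listing terms: u(0) = 23, u(1) = 22, u(2) = 14, u(3) = 10, u(4) = 8, u(5) = 22.
Since u(5) = u(1) = 22, the sequence is eventually periodic: after a pre-period of length 1 it cycles with period 4.
The value 22 first appears (with n ≥ 1) at u(1).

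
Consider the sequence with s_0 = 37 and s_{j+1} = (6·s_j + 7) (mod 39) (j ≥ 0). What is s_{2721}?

Listing terms: s_0 = 37, s_1 = 34, s_2 = 16, s_3 = 25, s_4 = 1, s_5 = 13, s_6 = 7, s_7 = 10, s_8 = 28, s_9 = 19, s_{10} = 4, s_{11} = 31, s_{12} = 37.
Since s_{12} = s_0 = 37, the sequence is periodic with period 12.
So s_{2721} = s_{0 + ((2721-0) mod 12)} = s_9 = 19.

19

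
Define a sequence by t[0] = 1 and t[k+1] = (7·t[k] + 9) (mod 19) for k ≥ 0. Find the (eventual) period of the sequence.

We have t[0] = 1; t[1] = 16; t[2] = 7; t[3] = 1.
Since t[3] = t[0] = 1, the sequence is periodic with period 3.

3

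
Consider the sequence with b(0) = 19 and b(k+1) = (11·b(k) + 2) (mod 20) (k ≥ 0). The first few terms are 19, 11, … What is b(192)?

We have b(0) = 19; b(1) = 11; b(2) = 3; b(3) = 15; b(4) = 7; b(5) = 19.
The sequence repeats with period 5.
(192 - 0) mod 5 = 2, so b(192) = b(2) = 3.

3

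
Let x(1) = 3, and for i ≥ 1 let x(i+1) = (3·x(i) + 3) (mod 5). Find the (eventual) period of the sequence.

4

x(1) = 3, x(2) = 2, x(3) = 4, x(4) = 0, x(5) = 3.
Since x(5) = x(1) = 3, the sequence is periodic with period 4.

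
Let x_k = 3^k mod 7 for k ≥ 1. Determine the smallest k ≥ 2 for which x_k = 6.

3

x_1 = 3, x_2 = 2, x_3 = 6, x_4 = 4, x_5 = 5, x_6 = 1, x_7 = 3.
Since x_7 = x_1 = 3, the sequence is periodic with period 6.
The value 6 first appears (with k ≥ 2) at x_3.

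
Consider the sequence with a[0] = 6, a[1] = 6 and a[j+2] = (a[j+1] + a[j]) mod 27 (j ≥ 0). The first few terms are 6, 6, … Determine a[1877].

21

Computing terms: a[0] = 6, a[1] = 6, a[2] = 12, a[3] = 18, a[4] = 3, a[5] = 21, a[6] = 24, a[7] = 18, a[8] = 15, a[9] = 6, a[10] = 21, a[11] = 0, a[12] = 21, a[13] = 21, a[14] = 15, a[15] = 9, a[16] = 24, a[17] = 6, a[18] = 3, a[19] = 9, a[20] = 12, a[21] = 21, a[22] = 6, a[23] = 0, a[24] = 6, a[25] = 6.
Since (a[24], a[25]) = (a[0], a[1]) = (6, 6) (two consecutive terms determine the rest), the sequence is periodic with period 24.
So a[1877] = a[0 + ((1877-0) mod 24)] = a[5] = 21.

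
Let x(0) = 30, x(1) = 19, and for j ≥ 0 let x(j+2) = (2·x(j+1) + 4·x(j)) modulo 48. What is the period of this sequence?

We have x(0) = 30; x(1) = 19; x(2) = 14; x(3) = 8; x(4) = 24; x(5) = 32; x(6) = 16; x(7) = 16; x(8) = 0; x(9) = 16; x(10) = 32; x(11) = 32; x(12) = 0; x(13) = 32; x(14) = 16.
Since (x(13), x(14)) = (x(5), x(6)) = (32, 16) (two consecutive terms determine the rest), the sequence is eventually periodic: after a pre-period of length 5 it cycles with period 8.

8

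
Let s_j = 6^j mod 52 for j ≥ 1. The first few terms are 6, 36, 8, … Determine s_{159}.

Listing terms: s_1 = 6,  s_2 = 36,  s_3 = 8,  s_4 = 48,  s_5 = 28,  s_6 = 12,  s_7 = 20,  s_8 = 16,  s_9 = 44,  s_{10} = 4,  s_{11} = 24,  s_{12} = 40,  s_{13} = 32,  s_{14} = 36.
Since s_{14} = s_2 = 36, the sequence is eventually periodic: after a pre-period of length 1 it cycles with period 12.
For j ≥ 2, s_j depends only on (j - 2) mod 12. (159 - 2) mod 12 = 1, so s_{159} = s_3 = 8.

8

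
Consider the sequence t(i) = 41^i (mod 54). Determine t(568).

13

Computing terms: t(0) = 1; t(1) = 41; t(2) = 7; t(3) = 17; t(4) = 49; t(5) = 11; t(6) = 19; t(7) = 23; t(8) = 25; t(9) = 53; t(10) = 13; t(11) = 47; t(12) = 37; t(13) = 5; t(14) = 43; t(15) = 35; t(16) = 31; t(17) = 29; t(18) = 1.
The sequence repeats with period 18.
So t(568) = t(0 + ((568-0) mod 18)) = t(10) = 13.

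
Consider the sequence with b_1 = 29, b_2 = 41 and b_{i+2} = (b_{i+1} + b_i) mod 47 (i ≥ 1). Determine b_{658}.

Computing terms: b_1 = 29,  b_2 = 41,  b_3 = 23,  b_4 = 17,  b_5 = 40,  b_6 = 10,  b_7 = 3,  b_8 = 13,  b_9 = 16,  b_{10} = 29,  b_{11} = 45,  b_{12} = 27,  b_{13} = 25,  b_{14} = 5,  b_{15} = 30,  b_{16} = 35,  b_{17} = 18,  b_{18} = 6,  b_{19} = 24,  b_{20} = 30,  b_{21} = 7,  b_{22} = 37,  b_{23} = 44,  b_{24} = 34,  b_{25} = 31,  b_{26} = 18,  b_{27} = 2,  b_{28} = 20,  b_{29} = 22,  b_{30} = 42,  b_{31} = 17,  b_{32} = 12,  b_{33} = 29,  b_{34} = 41.
Since (b_{33}, b_{34}) = (b_1, b_2) = (29, 41) (two consecutive terms determine the rest), the sequence is periodic with period 32.
(658 - 1) mod 32 = 17, so b_{658} = b_{18} = 6.

6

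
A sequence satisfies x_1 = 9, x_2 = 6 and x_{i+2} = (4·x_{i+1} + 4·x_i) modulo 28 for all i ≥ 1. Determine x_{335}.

Computing terms: x_1 = 9; x_2 = 6; x_3 = 4; x_4 = 12; x_5 = 8; x_6 = 24; x_7 = 16; x_8 = 20; x_9 = 4; x_{10} = 12.
Since (x_9, x_{10}) = (x_3, x_4) = (4, 12) (two consecutive terms determine the rest), the sequence is eventually periodic: after a pre-period of length 2 it cycles with period 6.
For i ≥ 3, x_i depends only on (i - 3) mod 6. (335 - 3) mod 6 = 2, so x_{335} = x_5 = 8.

8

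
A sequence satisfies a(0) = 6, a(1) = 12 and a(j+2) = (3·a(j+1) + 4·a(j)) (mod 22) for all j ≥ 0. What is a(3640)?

We have a(0) = 6, a(1) = 12, a(2) = 16, a(3) = 8, a(4) = 0, a(5) = 10, a(6) = 8, a(7) = 20, a(8) = 4, a(9) = 4, a(10) = 6, a(11) = 12.
Since (a(10), a(11)) = (a(0), a(1)) = (6, 12) (two consecutive terms determine the rest), the sequence is periodic with period 10.
(3640 - 0) mod 10 = 0, so a(3640) = a(0) = 6.

6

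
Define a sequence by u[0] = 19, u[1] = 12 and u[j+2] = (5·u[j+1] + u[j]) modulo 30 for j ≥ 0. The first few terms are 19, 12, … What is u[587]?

Listing terms: u[0] = 19, u[1] = 12, u[2] = 19, u[3] = 17, u[4] = 14, u[5] = 27, u[6] = 29, u[7] = 22, u[8] = 19, u[9] = 27, u[10] = 4, u[11] = 17, u[12] = 29, u[13] = 12, u[14] = 29, u[15] = 7, u[16] = 4, u[17] = 27, u[18] = 19, u[19] = 2, u[20] = 29, u[21] = 27, u[22] = 14, u[23] = 7, u[24] = 19, u[25] = 12.
The sequence repeats with period 24.
(587 - 0) mod 24 = 11, so u[587] = u[11] = 17.

17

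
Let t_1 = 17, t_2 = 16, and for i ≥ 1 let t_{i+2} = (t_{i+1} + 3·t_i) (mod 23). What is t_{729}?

21

We have t_1 = 17,  t_2 = 16,  t_3 = 21,  t_4 = 0,  t_5 = 17,  t_6 = 17,  t_7 = 22,  t_8 = 4,  t_9 = 1,  t_{10} = 13,  t_{11} = 16,  t_{12} = 9,  t_{13} = 11,  t_{14} = 15,  t_{15} = 2,  t_{16} = 1,  t_{17} = 7,  t_{18} = 10,  t_{19} = 8,  t_{20} = 15,  t_{21} = 16,  t_{22} = 15,  t_{23} = 17,  t_{24} = 16.
Since (t_{23}, t_{24}) = (t_1, t_2) = (17, 16) (two consecutive terms determine the rest), the sequence is periodic with period 22.
So t_{729} = t_{1 + ((729-1) mod 22)} = t_3 = 21.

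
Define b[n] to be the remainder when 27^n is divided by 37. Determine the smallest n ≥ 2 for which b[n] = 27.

We have b[1] = 27,  b[2] = 26,  b[3] = 36,  b[4] = 10,  b[5] = 11,  b[6] = 1,  b[7] = 27.
Since b[7] = b[1] = 27, the sequence is periodic with period 6.
The value 27 next appears (with n ≥ 2) at b[7].

7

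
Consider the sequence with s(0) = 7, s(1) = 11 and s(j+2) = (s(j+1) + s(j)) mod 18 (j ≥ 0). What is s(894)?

Computing terms: s(0) = 7, s(1) = 11, s(2) = 0, s(3) = 11, s(4) = 11, s(5) = 4, s(6) = 15, s(7) = 1, s(8) = 16, s(9) = 17, s(10) = 15, s(11) = 14, s(12) = 11, s(13) = 7, s(14) = 0, s(15) = 7, s(16) = 7, s(17) = 14, s(18) = 3, s(19) = 17, s(20) = 2, s(21) = 1, s(22) = 3, s(23) = 4, s(24) = 7, s(25) = 11.
The sequence repeats with period 24.
(894 - 0) mod 24 = 6, so s(894) = s(6) = 15.

15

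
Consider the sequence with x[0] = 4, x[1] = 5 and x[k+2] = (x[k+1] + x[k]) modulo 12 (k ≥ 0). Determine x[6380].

x[0] = 4,  x[1] = 5,  x[2] = 9,  x[3] = 2,  x[4] = 11,  x[5] = 1,  x[6] = 0,  x[7] = 1,  x[8] = 1,  x[9] = 2,  x[10] = 3,  x[11] = 5,  x[12] = 8,  x[13] = 1,  x[14] = 9,  x[15] = 10,  x[16] = 7,  x[17] = 5,  x[18] = 0,  x[19] = 5,  x[20] = 5,  x[21] = 10,  x[22] = 3,  x[23] = 1,  x[24] = 4,  x[25] = 5.
The sequence repeats with period 24.
(6380 - 0) mod 24 = 20, so x[6380] = x[20] = 5.

5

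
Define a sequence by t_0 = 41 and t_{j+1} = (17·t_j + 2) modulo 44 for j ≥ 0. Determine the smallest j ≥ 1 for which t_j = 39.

1

We have t_0 = 41; t_1 = 39; t_2 = 5; t_3 = 43; t_4 = 29; t_5 = 11; t_6 = 13; t_7 = 3; t_8 = 9; t_9 = 23; t_{10} = 41.
The sequence repeats with period 10.
The value 39 first appears (with j ≥ 1) at t_1.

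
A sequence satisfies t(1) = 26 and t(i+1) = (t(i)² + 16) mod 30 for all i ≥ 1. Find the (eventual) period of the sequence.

t(1) = 26,  t(2) = 2,  t(3) = 20,  t(4) = 26.
Since t(4) = t(1) = 26, the sequence is periodic with period 3.

3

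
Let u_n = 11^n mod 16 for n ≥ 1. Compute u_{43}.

3

Listing terms: u_1 = 11,  u_2 = 9,  u_3 = 3,  u_4 = 1,  u_5 = 11.
The sequence repeats with period 4.
(43 - 1) mod 4 = 2, so u_{43} = u_3 = 3.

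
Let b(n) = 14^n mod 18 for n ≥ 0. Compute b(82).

4

b(0) = 1,  b(1) = 14,  b(2) = 16,  b(3) = 8,  b(4) = 4,  b(5) = 2,  b(6) = 10,  b(7) = 14.
Since b(7) = b(1) = 14, the sequence is eventually periodic: after a pre-period of length 1 it cycles with period 6.
For n ≥ 1, b(n) depends only on (n - 1) mod 6. (82 - 1) mod 6 = 3, so b(82) = b(4) = 4.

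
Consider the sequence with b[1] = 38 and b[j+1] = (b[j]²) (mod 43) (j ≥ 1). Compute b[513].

23

Listing terms: b[1] = 38, b[2] = 25, b[3] = 23, b[4] = 13, b[5] = 40, b[6] = 9, b[7] = 38.
Since b[7] = b[1] = 38, the sequence is periodic with period 6.
(513 - 1) mod 6 = 2, so b[513] = b[3] = 23.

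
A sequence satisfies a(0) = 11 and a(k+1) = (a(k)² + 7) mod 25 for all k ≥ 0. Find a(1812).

We have a(0) = 11, a(1) = 3, a(2) = 16, a(3) = 13, a(4) = 1, a(5) = 8, a(6) = 21, a(7) = 23, a(8) = 11.
The sequence repeats with period 8.
So a(1812) = a(0 + ((1812-0) mod 8)) = a(4) = 1.

1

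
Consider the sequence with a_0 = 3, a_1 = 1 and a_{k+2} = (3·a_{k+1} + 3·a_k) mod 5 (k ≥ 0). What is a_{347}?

4

We have a_0 = 3; a_1 = 1; a_2 = 2; a_3 = 4; a_4 = 3; a_5 = 1.
Since (a_4, a_5) = (a_0, a_1) = (3, 1) (two consecutive terms determine the rest), the sequence is periodic with period 4.
So a_{347} = a_{0 + ((347-0) mod 4)} = a_3 = 4.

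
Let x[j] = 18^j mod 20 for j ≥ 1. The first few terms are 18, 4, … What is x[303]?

Listing terms: x[1] = 18; x[2] = 4; x[3] = 12; x[4] = 16; x[5] = 8; x[6] = 4.
Since x[6] = x[2] = 4, the sequence is eventually periodic: after a pre-period of length 1 it cycles with period 4.
For j ≥ 2, x[j] depends only on (j - 2) mod 4. (303 - 2) mod 4 = 1, so x[303] = x[3] = 12.

12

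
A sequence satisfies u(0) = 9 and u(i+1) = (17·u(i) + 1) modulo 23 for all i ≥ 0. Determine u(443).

19

u(0) = 9,  u(1) = 16,  u(2) = 20,  u(3) = 19,  u(4) = 2,  u(5) = 12,  u(6) = 21,  u(7) = 13,  u(8) = 15,  u(9) = 3,  u(10) = 6,  u(11) = 11,  u(12) = 4,  u(13) = 0,  u(14) = 1,  u(15) = 18,  u(16) = 8,  u(17) = 22,  u(18) = 7,  u(19) = 5,  u(20) = 17,  u(21) = 14,  u(22) = 9.
The sequence repeats with period 22.
(443 - 0) mod 22 = 3, so u(443) = u(3) = 19.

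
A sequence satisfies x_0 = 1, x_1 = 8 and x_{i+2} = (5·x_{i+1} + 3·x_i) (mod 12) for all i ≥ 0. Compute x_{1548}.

1

Computing terms: x_0 = 1,  x_1 = 8,  x_2 = 7,  x_3 = 11,  x_4 = 4,  x_5 = 5,  x_6 = 1,  x_7 = 8.
The sequence repeats with period 6.
(1548 - 0) mod 6 = 0, so x_{1548} = x_0 = 1.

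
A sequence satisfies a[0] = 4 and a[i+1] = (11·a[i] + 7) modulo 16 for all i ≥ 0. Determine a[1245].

11

a[0] = 4, a[1] = 3, a[2] = 8, a[3] = 15, a[4] = 12, a[5] = 11, a[6] = 0, a[7] = 7, a[8] = 4.
The sequence repeats with period 8.
(1245 - 0) mod 8 = 5, so a[1245] = a[5] = 11.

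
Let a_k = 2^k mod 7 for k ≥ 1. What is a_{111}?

Computing terms: a_1 = 2; a_2 = 4; a_3 = 1; a_4 = 2.
The sequence repeats with period 3.
So a_{111} = a_{1 + ((111-1) mod 3)} = a_3 = 1.

1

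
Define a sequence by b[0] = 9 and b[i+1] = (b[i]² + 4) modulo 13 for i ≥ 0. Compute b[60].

4

b[0] = 9, b[1] = 7, b[2] = 1, b[3] = 5, b[4] = 3, b[5] = 0, b[6] = 4, b[7] = 7.
Since b[7] = b[1] = 7, the sequence is eventually periodic: after a pre-period of length 1 it cycles with period 6.
For i ≥ 1, b[i] depends only on (i - 1) mod 6. (60 - 1) mod 6 = 5, so b[60] = b[6] = 4.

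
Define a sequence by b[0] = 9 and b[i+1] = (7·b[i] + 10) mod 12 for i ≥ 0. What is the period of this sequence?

3

b[0] = 9,  b[1] = 1,  b[2] = 5,  b[3] = 9.
The sequence repeats with period 3.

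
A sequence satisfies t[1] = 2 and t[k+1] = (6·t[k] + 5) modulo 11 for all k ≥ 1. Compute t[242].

Computing terms: t[1] = 2; t[2] = 6; t[3] = 8; t[4] = 9; t[5] = 4; t[6] = 7; t[7] = 3; t[8] = 1; t[9] = 0; t[10] = 5; t[11] = 2.
Since t[11] = t[1] = 2, the sequence is periodic with period 10.
So t[242] = t[1 + ((242-1) mod 10)] = t[2] = 6.

6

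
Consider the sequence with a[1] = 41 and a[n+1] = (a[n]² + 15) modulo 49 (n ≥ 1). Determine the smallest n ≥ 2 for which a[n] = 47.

7

a[1] = 41,  a[2] = 30,  a[3] = 33,  a[4] = 26,  a[5] = 5,  a[6] = 40,  a[7] = 47,  a[8] = 19,  a[9] = 33.
Since a[9] = a[3] = 33, the sequence is eventually periodic: after a pre-period of length 2 it cycles with period 6.
The value 47 first appears (with n ≥ 2) at a[7].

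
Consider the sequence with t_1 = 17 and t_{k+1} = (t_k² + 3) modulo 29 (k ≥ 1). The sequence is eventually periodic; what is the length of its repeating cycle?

5

Computing terms: t_1 = 17; t_2 = 2; t_3 = 7; t_4 = 23; t_5 = 10; t_6 = 16; t_7 = 27; t_8 = 7.
Since t_8 = t_3 = 7, the sequence is eventually periodic: after a pre-period of length 2 it cycles with period 5.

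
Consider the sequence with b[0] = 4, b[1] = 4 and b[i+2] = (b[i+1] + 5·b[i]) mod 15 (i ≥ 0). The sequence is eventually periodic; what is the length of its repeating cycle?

6

We have b[0] = 4, b[1] = 4, b[2] = 9, b[3] = 14, b[4] = 14, b[5] = 9, b[6] = 4, b[7] = 4.
Since (b[6], b[7]) = (b[0], b[1]) = (4, 4) (two consecutive terms determine the rest), the sequence is periodic with period 6.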